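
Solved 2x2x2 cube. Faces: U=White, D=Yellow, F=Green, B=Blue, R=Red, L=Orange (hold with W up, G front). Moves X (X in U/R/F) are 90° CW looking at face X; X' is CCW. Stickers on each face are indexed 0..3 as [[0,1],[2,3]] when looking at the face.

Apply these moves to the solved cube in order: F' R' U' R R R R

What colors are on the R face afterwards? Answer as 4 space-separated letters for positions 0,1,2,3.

Answer: G W Y Y

Derivation:
After move 1 (F'): F=GGGG U=WWRR R=YRYR D=OOYY L=OWOW
After move 2 (R'): R=RRYY U=WBRB F=GWGR D=OGYG B=YBOB
After move 3 (U'): U=BBWR F=OWGR R=GWYY B=RROB L=YBOW
After move 4 (R): R=YGYW U=BWWR F=OGGG D=OOYR B=RRBB
After move 5 (R): R=YYWG U=BGWG F=OOGR D=OBYR B=RRWB
After move 6 (R): R=WYGY U=BOWR F=OBGR D=OWYR B=GRGB
After move 7 (R): R=GWYY U=BBWR F=OWGR D=OGYG B=RROB
Query: R face = GWYY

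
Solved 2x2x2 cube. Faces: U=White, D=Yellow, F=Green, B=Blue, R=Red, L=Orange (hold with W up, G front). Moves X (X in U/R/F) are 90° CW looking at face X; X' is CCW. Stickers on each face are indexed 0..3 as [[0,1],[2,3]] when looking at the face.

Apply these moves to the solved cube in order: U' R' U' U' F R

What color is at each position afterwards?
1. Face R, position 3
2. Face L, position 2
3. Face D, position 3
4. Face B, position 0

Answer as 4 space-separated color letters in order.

Answer: B O O R

Derivation:
After move 1 (U'): U=WWWW F=OOGG R=GGRR B=RRBB L=BBOO
After move 2 (R'): R=GRGR U=WBWR F=OWGW D=YOYG B=YRYB
After move 3 (U'): U=BRWW F=BBGW R=OWGR B=GRYB L=YROO
After move 4 (U'): U=RWBW F=YRGW R=BBGR B=OWYB L=GROO
After move 5 (F): F=GYWR U=RWOR R=BBWR D=GBYG L=GYOO
After move 6 (R): R=WBRB U=RYOR F=GBWG D=GYYO B=RWWB
Query 1: R[3] = B
Query 2: L[2] = O
Query 3: D[3] = O
Query 4: B[0] = R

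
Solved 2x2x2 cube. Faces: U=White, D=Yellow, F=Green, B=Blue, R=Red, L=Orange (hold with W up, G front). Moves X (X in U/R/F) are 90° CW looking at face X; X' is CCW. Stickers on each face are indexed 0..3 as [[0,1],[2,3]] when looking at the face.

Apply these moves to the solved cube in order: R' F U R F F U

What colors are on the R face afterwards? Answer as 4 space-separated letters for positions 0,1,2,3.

After move 1 (R'): R=RRRR U=WBWB F=GWGW D=YGYG B=YBYB
After move 2 (F): F=GGWW U=WBOO R=WRBR D=RRYG L=OYOG
After move 3 (U): U=OWOB F=WRWW R=YBBR B=OYYB L=GGOG
After move 4 (R): R=BYRB U=OROW F=WRWG D=RYYO B=BYWB
After move 5 (F): F=WWGR U=ORGG R=OYWB D=RBYO L=GROY
After move 6 (F): F=GWRW U=ORYR R=GYGB D=WOYO L=GROB
After move 7 (U): U=YORR F=GYRW R=BYGB B=GRWB L=GWOB
Query: R face = BYGB

Answer: B Y G B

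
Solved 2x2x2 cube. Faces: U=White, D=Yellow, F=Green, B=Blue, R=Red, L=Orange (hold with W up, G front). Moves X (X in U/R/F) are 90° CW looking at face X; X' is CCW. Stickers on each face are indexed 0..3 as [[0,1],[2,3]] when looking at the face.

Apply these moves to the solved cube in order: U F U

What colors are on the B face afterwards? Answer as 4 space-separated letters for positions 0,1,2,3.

Answer: G Y B B

Derivation:
After move 1 (U): U=WWWW F=RRGG R=BBRR B=OOBB L=GGOO
After move 2 (F): F=GRGR U=WWOG R=WBWR D=RBYY L=GYOY
After move 3 (U): U=OWGW F=WBGR R=OOWR B=GYBB L=GROY
Query: B face = GYBB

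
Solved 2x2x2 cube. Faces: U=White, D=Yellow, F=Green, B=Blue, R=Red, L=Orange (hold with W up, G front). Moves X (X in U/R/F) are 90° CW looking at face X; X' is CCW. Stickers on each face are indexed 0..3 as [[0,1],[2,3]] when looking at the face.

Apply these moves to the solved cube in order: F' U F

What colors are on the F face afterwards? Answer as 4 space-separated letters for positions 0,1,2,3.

After move 1 (F'): F=GGGG U=WWRR R=YRYR D=OOYY L=OWOW
After move 2 (U): U=RWRW F=YRGG R=BBYR B=OWBB L=GGOW
After move 3 (F): F=GYGR U=RWWG R=RBWR D=YBYY L=GOOO
Query: F face = GYGR

Answer: G Y G R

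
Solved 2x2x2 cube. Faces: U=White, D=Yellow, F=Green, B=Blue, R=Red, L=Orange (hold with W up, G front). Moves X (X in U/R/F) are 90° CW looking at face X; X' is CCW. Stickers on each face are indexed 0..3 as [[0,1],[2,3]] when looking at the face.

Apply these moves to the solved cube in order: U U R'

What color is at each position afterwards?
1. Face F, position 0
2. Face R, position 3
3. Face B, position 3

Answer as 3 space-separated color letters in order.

After move 1 (U): U=WWWW F=RRGG R=BBRR B=OOBB L=GGOO
After move 2 (U): U=WWWW F=BBGG R=OORR B=GGBB L=RROO
After move 3 (R'): R=OROR U=WBWG F=BWGW D=YBYG B=YGYB
Query 1: F[0] = B
Query 2: R[3] = R
Query 3: B[3] = B

Answer: B R B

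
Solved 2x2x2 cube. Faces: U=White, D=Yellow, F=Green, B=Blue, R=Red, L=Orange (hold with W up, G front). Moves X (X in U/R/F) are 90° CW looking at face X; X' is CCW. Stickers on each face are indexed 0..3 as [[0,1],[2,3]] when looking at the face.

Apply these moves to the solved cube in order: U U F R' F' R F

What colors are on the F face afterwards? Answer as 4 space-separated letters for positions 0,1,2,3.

Answer: G W B Y

Derivation:
After move 1 (U): U=WWWW F=RRGG R=BBRR B=OOBB L=GGOO
After move 2 (U): U=WWWW F=BBGG R=OORR B=GGBB L=RROO
After move 3 (F): F=GBGB U=WWOR R=WOWR D=ROYY L=RYOY
After move 4 (R'): R=ORWW U=WBOG F=GWGR D=RBYB B=YGOB
After move 5 (F'): F=WRGG U=WBOW R=BRRW D=YYYB L=RGOO
After move 6 (R): R=RBWR U=WROG F=WYGB D=YOYY B=WGBB
After move 7 (F): F=GWBY U=WROG R=OBGR D=WRYY L=RYOO
Query: F face = GWBY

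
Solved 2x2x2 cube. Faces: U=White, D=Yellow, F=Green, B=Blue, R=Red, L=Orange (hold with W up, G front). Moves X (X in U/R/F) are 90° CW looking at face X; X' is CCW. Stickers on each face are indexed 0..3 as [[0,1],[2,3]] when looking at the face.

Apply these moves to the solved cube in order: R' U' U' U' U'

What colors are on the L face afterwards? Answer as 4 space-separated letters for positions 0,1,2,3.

After move 1 (R'): R=RRRR U=WBWB F=GWGW D=YGYG B=YBYB
After move 2 (U'): U=BBWW F=OOGW R=GWRR B=RRYB L=YBOO
After move 3 (U'): U=BWBW F=YBGW R=OORR B=GWYB L=RROO
After move 4 (U'): U=WWBB F=RRGW R=YBRR B=OOYB L=GWOO
After move 5 (U'): U=WBWB F=GWGW R=RRRR B=YBYB L=OOOO
Query: L face = OOOO

Answer: O O O O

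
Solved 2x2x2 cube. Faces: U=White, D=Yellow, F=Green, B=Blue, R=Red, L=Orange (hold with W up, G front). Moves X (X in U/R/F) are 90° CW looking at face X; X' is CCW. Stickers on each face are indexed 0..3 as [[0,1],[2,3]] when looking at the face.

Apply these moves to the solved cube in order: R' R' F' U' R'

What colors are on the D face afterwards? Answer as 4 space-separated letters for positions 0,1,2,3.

Answer: O Y Y G

Derivation:
After move 1 (R'): R=RRRR U=WBWB F=GWGW D=YGYG B=YBYB
After move 2 (R'): R=RRRR U=WYWY F=GBGB D=YWYW B=GBGB
After move 3 (F'): F=BBGG U=WYRR R=WRYR D=OOYW L=OYOW
After move 4 (U'): U=YRWR F=OYGG R=BBYR B=WRGB L=GBOW
After move 5 (R'): R=BRBY U=YGWW F=ORGR D=OYYG B=WROB
Query: D face = OYYG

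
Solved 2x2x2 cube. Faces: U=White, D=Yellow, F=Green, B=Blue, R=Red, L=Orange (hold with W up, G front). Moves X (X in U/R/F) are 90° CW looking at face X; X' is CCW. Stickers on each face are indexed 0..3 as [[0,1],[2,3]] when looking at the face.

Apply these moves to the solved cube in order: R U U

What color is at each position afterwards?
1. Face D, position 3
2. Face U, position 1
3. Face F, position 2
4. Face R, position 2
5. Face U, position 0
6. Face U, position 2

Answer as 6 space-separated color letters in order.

After move 1 (R): R=RRRR U=WGWG F=GYGY D=YBYB B=WBWB
After move 2 (U): U=WWGG F=RRGY R=WBRR B=OOWB L=GYOO
After move 3 (U): U=GWGW F=WBGY R=OORR B=GYWB L=RROO
Query 1: D[3] = B
Query 2: U[1] = W
Query 3: F[2] = G
Query 4: R[2] = R
Query 5: U[0] = G
Query 6: U[2] = G

Answer: B W G R G G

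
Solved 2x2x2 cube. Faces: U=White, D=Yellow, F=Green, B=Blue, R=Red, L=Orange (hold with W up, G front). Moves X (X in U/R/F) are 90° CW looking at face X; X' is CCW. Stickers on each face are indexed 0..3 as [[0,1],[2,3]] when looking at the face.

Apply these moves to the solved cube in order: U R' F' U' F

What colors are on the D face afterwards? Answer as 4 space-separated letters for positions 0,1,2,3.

Answer: Y W Y G

Derivation:
After move 1 (U): U=WWWW F=RRGG R=BBRR B=OOBB L=GGOO
After move 2 (R'): R=BRBR U=WBWO F=RWGW D=YRYG B=YOYB
After move 3 (F'): F=WWRG U=WBBB R=RRYR D=GOYG L=GOOW
After move 4 (U'): U=BBWB F=GORG R=WWYR B=RRYB L=YOOW
After move 5 (F): F=RGGO U=BBWO R=WWBR D=YWYG L=YGOO
Query: D face = YWYG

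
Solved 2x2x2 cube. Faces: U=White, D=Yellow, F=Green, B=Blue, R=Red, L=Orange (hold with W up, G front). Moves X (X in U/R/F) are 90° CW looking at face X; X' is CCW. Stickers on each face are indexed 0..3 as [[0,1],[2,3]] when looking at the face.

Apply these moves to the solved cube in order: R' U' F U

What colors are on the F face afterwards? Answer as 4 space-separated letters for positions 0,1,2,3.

Answer: W W W O

Derivation:
After move 1 (R'): R=RRRR U=WBWB F=GWGW D=YGYG B=YBYB
After move 2 (U'): U=BBWW F=OOGW R=GWRR B=RRYB L=YBOO
After move 3 (F): F=GOWO U=BBOB R=WWWR D=RGYG L=YYOG
After move 4 (U): U=OBBB F=WWWO R=RRWR B=YYYB L=GOOG
Query: F face = WWWO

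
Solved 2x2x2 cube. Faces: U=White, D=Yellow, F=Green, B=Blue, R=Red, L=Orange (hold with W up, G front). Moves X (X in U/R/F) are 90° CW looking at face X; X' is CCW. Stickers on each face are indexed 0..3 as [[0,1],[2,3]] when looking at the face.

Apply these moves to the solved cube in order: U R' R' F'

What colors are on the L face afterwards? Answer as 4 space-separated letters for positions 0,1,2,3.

Answer: G Y O W

Derivation:
After move 1 (U): U=WWWW F=RRGG R=BBRR B=OOBB L=GGOO
After move 2 (R'): R=BRBR U=WBWO F=RWGW D=YRYG B=YOYB
After move 3 (R'): R=RRBB U=WYWY F=RBGO D=YWYW B=GORB
After move 4 (F'): F=BORG U=WYRB R=WRYB D=GOYW L=GYOW
Query: L face = GYOW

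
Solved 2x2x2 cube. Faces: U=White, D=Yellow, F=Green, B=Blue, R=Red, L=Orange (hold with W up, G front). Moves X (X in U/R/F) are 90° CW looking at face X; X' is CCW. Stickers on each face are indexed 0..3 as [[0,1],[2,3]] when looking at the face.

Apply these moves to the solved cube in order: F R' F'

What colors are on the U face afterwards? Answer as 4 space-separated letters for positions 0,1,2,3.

After move 1 (F): F=GGGG U=WWOO R=WRWR D=RRYY L=OYOY
After move 2 (R'): R=RRWW U=WBOB F=GWGO D=RGYG B=YBRB
After move 3 (F'): F=WOGG U=WBRW R=GRRW D=YYYG L=OBOO
Query: U face = WBRW

Answer: W B R W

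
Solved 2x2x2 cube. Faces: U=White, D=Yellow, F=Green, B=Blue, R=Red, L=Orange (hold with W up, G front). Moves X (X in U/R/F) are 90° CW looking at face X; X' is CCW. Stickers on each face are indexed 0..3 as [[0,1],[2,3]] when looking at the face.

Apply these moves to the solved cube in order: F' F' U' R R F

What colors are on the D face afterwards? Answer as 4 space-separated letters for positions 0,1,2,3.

After move 1 (F'): F=GGGG U=WWRR R=YRYR D=OOYY L=OWOW
After move 2 (F'): F=GGGG U=WWYY R=OROR D=WWYY L=OROR
After move 3 (U'): U=WYWY F=ORGG R=GGOR B=ORBB L=BBOR
After move 4 (R): R=OGRG U=WRWG F=OWGY D=WBYO B=YRYB
After move 5 (R): R=ROGG U=WWWY F=OBGO D=WYYY B=GRRB
After move 6 (F): F=GOOB U=WWRB R=WOYG D=GRYY L=BWOY
Query: D face = GRYY

Answer: G R Y Y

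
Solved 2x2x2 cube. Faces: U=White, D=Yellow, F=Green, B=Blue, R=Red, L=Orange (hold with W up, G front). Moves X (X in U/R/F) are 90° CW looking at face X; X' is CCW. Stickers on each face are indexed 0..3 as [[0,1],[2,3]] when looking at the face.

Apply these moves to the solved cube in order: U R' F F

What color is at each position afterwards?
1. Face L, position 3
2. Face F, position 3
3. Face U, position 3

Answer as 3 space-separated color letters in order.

After move 1 (U): U=WWWW F=RRGG R=BBRR B=OOBB L=GGOO
After move 2 (R'): R=BRBR U=WBWO F=RWGW D=YRYG B=YOYB
After move 3 (F): F=GRWW U=WBOG R=WROR D=BBYG L=GYOR
After move 4 (F): F=WGWR U=WBRY R=ORGR D=OWYG L=GBOB
Query 1: L[3] = B
Query 2: F[3] = R
Query 3: U[3] = Y

Answer: B R Y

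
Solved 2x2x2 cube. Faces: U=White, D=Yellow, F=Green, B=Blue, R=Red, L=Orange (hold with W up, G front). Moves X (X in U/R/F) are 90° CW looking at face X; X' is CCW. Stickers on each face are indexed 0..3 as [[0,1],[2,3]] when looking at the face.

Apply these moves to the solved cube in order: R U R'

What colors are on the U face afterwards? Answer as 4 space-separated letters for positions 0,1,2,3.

After move 1 (R): R=RRRR U=WGWG F=GYGY D=YBYB B=WBWB
After move 2 (U): U=WWGG F=RRGY R=WBRR B=OOWB L=GYOO
After move 3 (R'): R=BRWR U=WWGO F=RWGG D=YRYY B=BOBB
Query: U face = WWGO

Answer: W W G O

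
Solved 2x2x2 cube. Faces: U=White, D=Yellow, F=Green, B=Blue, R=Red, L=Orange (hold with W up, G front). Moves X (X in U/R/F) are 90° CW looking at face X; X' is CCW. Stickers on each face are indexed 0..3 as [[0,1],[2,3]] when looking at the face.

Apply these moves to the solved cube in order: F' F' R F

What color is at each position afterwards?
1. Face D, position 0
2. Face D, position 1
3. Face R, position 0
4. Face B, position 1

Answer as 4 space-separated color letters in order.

After move 1 (F'): F=GGGG U=WWRR R=YRYR D=OOYY L=OWOW
After move 2 (F'): F=GGGG U=WWYY R=OROR D=WWYY L=OROR
After move 3 (R): R=OORR U=WGYG F=GWGY D=WBYB B=YBWB
After move 4 (F): F=GGYW U=WGRR R=YOGR D=ROYB L=OWOB
Query 1: D[0] = R
Query 2: D[1] = O
Query 3: R[0] = Y
Query 4: B[1] = B

Answer: R O Y B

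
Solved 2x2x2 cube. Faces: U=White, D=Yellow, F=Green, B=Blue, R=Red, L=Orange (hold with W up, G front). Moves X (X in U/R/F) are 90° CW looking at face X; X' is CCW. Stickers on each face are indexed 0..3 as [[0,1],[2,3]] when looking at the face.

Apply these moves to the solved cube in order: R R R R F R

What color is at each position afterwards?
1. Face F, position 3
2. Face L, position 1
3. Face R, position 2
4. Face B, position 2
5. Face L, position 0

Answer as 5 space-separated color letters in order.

After move 1 (R): R=RRRR U=WGWG F=GYGY D=YBYB B=WBWB
After move 2 (R): R=RRRR U=WYWY F=GBGB D=YWYW B=GBGB
After move 3 (R): R=RRRR U=WBWB F=GWGW D=YGYG B=YBYB
After move 4 (R): R=RRRR U=WWWW F=GGGG D=YYYY B=BBBB
After move 5 (F): F=GGGG U=WWOO R=WRWR D=RRYY L=OYOY
After move 6 (R): R=WWRR U=WGOG F=GRGY D=RBYB B=OBWB
Query 1: F[3] = Y
Query 2: L[1] = Y
Query 3: R[2] = R
Query 4: B[2] = W
Query 5: L[0] = O

Answer: Y Y R W O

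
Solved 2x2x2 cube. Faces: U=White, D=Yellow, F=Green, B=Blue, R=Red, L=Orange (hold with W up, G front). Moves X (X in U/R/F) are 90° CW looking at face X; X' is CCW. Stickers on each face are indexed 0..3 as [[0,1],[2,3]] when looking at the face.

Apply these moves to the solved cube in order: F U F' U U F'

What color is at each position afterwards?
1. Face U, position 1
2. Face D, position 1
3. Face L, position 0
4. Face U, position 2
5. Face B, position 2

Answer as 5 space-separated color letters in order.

After move 1 (F): F=GGGG U=WWOO R=WRWR D=RRYY L=OYOY
After move 2 (U): U=OWOW F=WRGG R=BBWR B=OYBB L=GGOY
After move 3 (F'): F=RGWG U=OWBW R=RBRR D=GYYY L=GWOO
After move 4 (U): U=BOWW F=RBWG R=OYRR B=GWBB L=RGOO
After move 5 (U): U=WBWO F=OYWG R=GWRR B=RGBB L=RBOO
After move 6 (F'): F=YGOW U=WBGR R=YWGR D=BOYY L=ROOW
Query 1: U[1] = B
Query 2: D[1] = O
Query 3: L[0] = R
Query 4: U[2] = G
Query 5: B[2] = B

Answer: B O R G B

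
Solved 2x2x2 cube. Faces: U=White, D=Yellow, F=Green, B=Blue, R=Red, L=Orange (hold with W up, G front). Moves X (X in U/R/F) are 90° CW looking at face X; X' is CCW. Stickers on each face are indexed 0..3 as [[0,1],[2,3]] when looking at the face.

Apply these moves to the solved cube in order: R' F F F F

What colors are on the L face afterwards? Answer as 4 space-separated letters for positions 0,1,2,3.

After move 1 (R'): R=RRRR U=WBWB F=GWGW D=YGYG B=YBYB
After move 2 (F): F=GGWW U=WBOO R=WRBR D=RRYG L=OYOG
After move 3 (F): F=WGWG U=WBGY R=OROR D=BWYG L=OROR
After move 4 (F): F=WWGG U=WBRR R=GRYR D=OOYG L=OBOW
After move 5 (F): F=GWGW U=WBWB R=RRRR D=YGYG L=OOOO
Query: L face = OOOO

Answer: O O O O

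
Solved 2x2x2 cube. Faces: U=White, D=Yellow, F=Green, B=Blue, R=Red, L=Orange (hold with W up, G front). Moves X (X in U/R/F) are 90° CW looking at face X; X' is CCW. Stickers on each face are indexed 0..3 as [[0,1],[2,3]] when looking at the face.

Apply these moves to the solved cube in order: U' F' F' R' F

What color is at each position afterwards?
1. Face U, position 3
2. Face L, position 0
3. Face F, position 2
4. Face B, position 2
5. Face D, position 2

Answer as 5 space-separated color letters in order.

Answer: R B Y W Y

Derivation:
After move 1 (U'): U=WWWW F=OOGG R=GGRR B=RRBB L=BBOO
After move 2 (F'): F=OGOG U=WWGR R=YGYR D=BOYY L=BWOW
After move 3 (F'): F=GGOO U=WWYY R=OGBR D=WWYY L=BROG
After move 4 (R'): R=GROB U=WBYR F=GWOY D=WGYO B=YRWB
After move 5 (F): F=OGYW U=WBGR R=YRRB D=OGYO L=BWOG
Query 1: U[3] = R
Query 2: L[0] = B
Query 3: F[2] = Y
Query 4: B[2] = W
Query 5: D[2] = Y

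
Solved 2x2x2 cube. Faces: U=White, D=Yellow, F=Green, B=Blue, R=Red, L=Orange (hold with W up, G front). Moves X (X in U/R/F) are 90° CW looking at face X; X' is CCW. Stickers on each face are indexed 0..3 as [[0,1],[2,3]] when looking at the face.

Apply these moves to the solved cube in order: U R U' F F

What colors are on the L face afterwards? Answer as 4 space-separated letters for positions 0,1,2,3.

After move 1 (U): U=WWWW F=RRGG R=BBRR B=OOBB L=GGOO
After move 2 (R): R=RBRB U=WRWG F=RYGY D=YBYO B=WOWB
After move 3 (U'): U=RGWW F=GGGY R=RYRB B=RBWB L=WOOO
After move 4 (F): F=GGYG U=RGOO R=WYWB D=RRYO L=WYOB
After move 5 (F): F=YGGG U=RGBY R=OYOB D=WWYO L=WROR
Query: L face = WROR

Answer: W R O R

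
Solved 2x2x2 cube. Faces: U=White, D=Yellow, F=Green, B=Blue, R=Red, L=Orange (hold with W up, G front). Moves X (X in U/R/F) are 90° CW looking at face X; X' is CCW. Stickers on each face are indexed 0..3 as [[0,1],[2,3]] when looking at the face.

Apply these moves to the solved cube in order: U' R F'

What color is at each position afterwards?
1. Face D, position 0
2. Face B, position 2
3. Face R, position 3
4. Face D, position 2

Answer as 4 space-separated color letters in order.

After move 1 (U'): U=WWWW F=OOGG R=GGRR B=RRBB L=BBOO
After move 2 (R): R=RGRG U=WOWG F=OYGY D=YBYR B=WRWB
After move 3 (F'): F=YYOG U=WORR R=BGYG D=BOYR L=BGOW
Query 1: D[0] = B
Query 2: B[2] = W
Query 3: R[3] = G
Query 4: D[2] = Y

Answer: B W G Y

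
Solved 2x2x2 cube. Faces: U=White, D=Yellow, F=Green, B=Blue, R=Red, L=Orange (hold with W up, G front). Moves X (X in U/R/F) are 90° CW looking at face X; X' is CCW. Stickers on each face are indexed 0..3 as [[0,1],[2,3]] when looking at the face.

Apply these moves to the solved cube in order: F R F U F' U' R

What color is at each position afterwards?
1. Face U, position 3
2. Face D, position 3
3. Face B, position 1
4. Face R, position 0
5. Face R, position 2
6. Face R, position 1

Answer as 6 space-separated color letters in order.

Answer: Y W B R R W

Derivation:
After move 1 (F): F=GGGG U=WWOO R=WRWR D=RRYY L=OYOY
After move 2 (R): R=WWRR U=WGOG F=GRGY D=RBYB B=OBWB
After move 3 (F): F=GGYR U=WGYY R=OWGR D=RWYB L=OROB
After move 4 (U): U=YWYG F=OWYR R=OBGR B=ORWB L=GGOB
After move 5 (F'): F=WROY U=YWOG R=WBRR D=GBYB L=GGOY
After move 6 (U'): U=WGYO F=GGOY R=WRRR B=WBWB L=OROY
After move 7 (R): R=RWRR U=WGYY F=GBOB D=GWYW B=OBGB
Query 1: U[3] = Y
Query 2: D[3] = W
Query 3: B[1] = B
Query 4: R[0] = R
Query 5: R[2] = R
Query 6: R[1] = W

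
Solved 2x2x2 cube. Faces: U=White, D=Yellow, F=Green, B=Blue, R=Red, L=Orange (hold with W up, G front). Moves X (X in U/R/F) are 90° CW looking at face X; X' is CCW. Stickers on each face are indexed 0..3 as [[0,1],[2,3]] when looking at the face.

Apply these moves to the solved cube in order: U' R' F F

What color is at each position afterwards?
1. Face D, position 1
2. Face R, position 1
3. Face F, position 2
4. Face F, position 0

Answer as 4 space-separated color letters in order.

Answer: W R W W

Derivation:
After move 1 (U'): U=WWWW F=OOGG R=GGRR B=RRBB L=BBOO
After move 2 (R'): R=GRGR U=WBWR F=OWGW D=YOYG B=YRYB
After move 3 (F): F=GOWW U=WBOB R=WRRR D=GGYG L=BYOO
After move 4 (F): F=WGWO U=WBOY R=ORBR D=RWYG L=BGOG
Query 1: D[1] = W
Query 2: R[1] = R
Query 3: F[2] = W
Query 4: F[0] = W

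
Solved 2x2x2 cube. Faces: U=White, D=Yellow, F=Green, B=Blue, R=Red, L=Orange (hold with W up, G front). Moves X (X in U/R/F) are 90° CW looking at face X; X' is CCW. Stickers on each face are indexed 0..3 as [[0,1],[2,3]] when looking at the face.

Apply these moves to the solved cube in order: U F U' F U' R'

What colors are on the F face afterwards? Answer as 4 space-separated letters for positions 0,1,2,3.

After move 1 (U): U=WWWW F=RRGG R=BBRR B=OOBB L=GGOO
After move 2 (F): F=GRGR U=WWOG R=WBWR D=RBYY L=GYOY
After move 3 (U'): U=WGWO F=GYGR R=GRWR B=WBBB L=OOOY
After move 4 (F): F=GGRY U=WGYO R=WROR D=WGYY L=OROB
After move 5 (U'): U=GOWY F=ORRY R=GGOR B=WRBB L=WBOB
After move 6 (R'): R=GRGO U=GBWW F=OORY D=WRYY B=YRGB
Query: F face = OORY

Answer: O O R Y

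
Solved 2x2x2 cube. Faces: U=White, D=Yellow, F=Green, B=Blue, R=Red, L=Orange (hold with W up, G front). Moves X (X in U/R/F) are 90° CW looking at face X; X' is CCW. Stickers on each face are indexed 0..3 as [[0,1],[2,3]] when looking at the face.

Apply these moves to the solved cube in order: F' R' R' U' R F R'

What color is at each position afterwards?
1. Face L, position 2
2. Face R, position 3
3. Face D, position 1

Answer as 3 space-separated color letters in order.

After move 1 (F'): F=GGGG U=WWRR R=YRYR D=OOYY L=OWOW
After move 2 (R'): R=RRYY U=WBRB F=GWGR D=OGYG B=YBOB
After move 3 (R'): R=RYRY U=WORY F=GBGB D=OWYR B=GBGB
After move 4 (U'): U=OYWR F=OWGB R=GBRY B=RYGB L=GBOW
After move 5 (R): R=RGYB U=OWWB F=OWGR D=OGYR B=RYYB
After move 6 (F): F=GORW U=OWWB R=WGBB D=YRYR L=GOOG
After move 7 (R'): R=GBWB U=OYWR F=GWRB D=YOYW B=RYRB
Query 1: L[2] = O
Query 2: R[3] = B
Query 3: D[1] = O

Answer: O B O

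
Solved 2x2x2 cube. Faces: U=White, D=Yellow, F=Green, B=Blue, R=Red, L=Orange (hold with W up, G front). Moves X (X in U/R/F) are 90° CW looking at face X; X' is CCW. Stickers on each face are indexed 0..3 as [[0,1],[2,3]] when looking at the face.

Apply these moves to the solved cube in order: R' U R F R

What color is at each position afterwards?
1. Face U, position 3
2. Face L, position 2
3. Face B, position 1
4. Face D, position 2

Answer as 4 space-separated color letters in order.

After move 1 (R'): R=RRRR U=WBWB F=GWGW D=YGYG B=YBYB
After move 2 (U): U=WWBB F=RRGW R=YBRR B=OOYB L=GWOO
After move 3 (R): R=RYRB U=WRBW F=RGGG D=YYYO B=BOWB
After move 4 (F): F=GRGG U=WROW R=BYWB D=RRYO L=GYOY
After move 5 (R): R=WBBY U=WROG F=GRGO D=RWYB B=WORB
Query 1: U[3] = G
Query 2: L[2] = O
Query 3: B[1] = O
Query 4: D[2] = Y

Answer: G O O Y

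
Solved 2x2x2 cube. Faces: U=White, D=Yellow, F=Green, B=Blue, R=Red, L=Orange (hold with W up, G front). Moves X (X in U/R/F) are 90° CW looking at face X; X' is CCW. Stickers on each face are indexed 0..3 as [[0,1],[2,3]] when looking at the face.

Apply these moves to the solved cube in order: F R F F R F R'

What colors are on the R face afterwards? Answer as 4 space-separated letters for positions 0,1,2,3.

Answer: Y W B G

Derivation:
After move 1 (F): F=GGGG U=WWOO R=WRWR D=RRYY L=OYOY
After move 2 (R): R=WWRR U=WGOG F=GRGY D=RBYB B=OBWB
After move 3 (F): F=GGYR U=WGYY R=OWGR D=RWYB L=OROB
After move 4 (F): F=YGRG U=WGBR R=YWYR D=GOYB L=OROW
After move 5 (R): R=YYRW U=WGBG F=YORB D=GWYO B=RBGB
After move 6 (F): F=RYBO U=WGWR R=BYGW D=RYYO L=OGOW
After move 7 (R'): R=YWBG U=WGWR F=RGBR D=RYYO B=OBYB
Query: R face = YWBG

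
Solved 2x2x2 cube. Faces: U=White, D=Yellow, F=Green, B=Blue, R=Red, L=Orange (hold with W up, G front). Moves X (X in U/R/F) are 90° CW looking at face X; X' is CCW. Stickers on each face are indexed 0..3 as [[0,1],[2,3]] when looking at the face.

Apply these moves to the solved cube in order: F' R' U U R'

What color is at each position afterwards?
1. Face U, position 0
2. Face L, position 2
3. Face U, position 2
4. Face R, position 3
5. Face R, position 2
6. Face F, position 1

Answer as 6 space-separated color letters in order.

Answer: B O B Y O R

Derivation:
After move 1 (F'): F=GGGG U=WWRR R=YRYR D=OOYY L=OWOW
After move 2 (R'): R=RRYY U=WBRB F=GWGR D=OGYG B=YBOB
After move 3 (U): U=RWBB F=RRGR R=YBYY B=OWOB L=GWOW
After move 4 (U): U=BRBW F=YBGR R=OWYY B=GWOB L=RROW
After move 5 (R'): R=WYOY U=BOBG F=YRGW D=OBYR B=GWGB
Query 1: U[0] = B
Query 2: L[2] = O
Query 3: U[2] = B
Query 4: R[3] = Y
Query 5: R[2] = O
Query 6: F[1] = R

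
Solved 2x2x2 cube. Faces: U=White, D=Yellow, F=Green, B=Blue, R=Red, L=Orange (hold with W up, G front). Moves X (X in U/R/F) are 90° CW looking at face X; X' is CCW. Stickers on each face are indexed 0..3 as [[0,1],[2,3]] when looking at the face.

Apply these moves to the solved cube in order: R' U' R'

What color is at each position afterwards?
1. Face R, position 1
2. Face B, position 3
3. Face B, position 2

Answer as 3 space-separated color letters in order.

After move 1 (R'): R=RRRR U=WBWB F=GWGW D=YGYG B=YBYB
After move 2 (U'): U=BBWW F=OOGW R=GWRR B=RRYB L=YBOO
After move 3 (R'): R=WRGR U=BYWR F=OBGW D=YOYW B=GRGB
Query 1: R[1] = R
Query 2: B[3] = B
Query 3: B[2] = G

Answer: R B G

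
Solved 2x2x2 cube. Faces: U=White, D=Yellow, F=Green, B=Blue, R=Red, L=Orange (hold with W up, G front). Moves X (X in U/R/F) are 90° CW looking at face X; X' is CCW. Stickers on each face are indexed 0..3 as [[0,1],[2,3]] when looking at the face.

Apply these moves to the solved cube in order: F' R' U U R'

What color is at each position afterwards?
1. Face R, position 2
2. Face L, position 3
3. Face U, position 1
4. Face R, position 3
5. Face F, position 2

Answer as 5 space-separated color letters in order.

Answer: O W O Y G

Derivation:
After move 1 (F'): F=GGGG U=WWRR R=YRYR D=OOYY L=OWOW
After move 2 (R'): R=RRYY U=WBRB F=GWGR D=OGYG B=YBOB
After move 3 (U): U=RWBB F=RRGR R=YBYY B=OWOB L=GWOW
After move 4 (U): U=BRBW F=YBGR R=OWYY B=GWOB L=RROW
After move 5 (R'): R=WYOY U=BOBG F=YRGW D=OBYR B=GWGB
Query 1: R[2] = O
Query 2: L[3] = W
Query 3: U[1] = O
Query 4: R[3] = Y
Query 5: F[2] = G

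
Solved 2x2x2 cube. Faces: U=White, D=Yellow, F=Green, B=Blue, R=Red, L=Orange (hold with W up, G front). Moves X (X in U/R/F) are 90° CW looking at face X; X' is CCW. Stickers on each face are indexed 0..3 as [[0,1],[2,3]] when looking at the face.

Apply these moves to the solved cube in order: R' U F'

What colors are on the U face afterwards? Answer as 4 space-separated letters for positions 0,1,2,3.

After move 1 (R'): R=RRRR U=WBWB F=GWGW D=YGYG B=YBYB
After move 2 (U): U=WWBB F=RRGW R=YBRR B=OOYB L=GWOO
After move 3 (F'): F=RWRG U=WWYR R=GBYR D=WOYG L=GBOB
Query: U face = WWYR

Answer: W W Y R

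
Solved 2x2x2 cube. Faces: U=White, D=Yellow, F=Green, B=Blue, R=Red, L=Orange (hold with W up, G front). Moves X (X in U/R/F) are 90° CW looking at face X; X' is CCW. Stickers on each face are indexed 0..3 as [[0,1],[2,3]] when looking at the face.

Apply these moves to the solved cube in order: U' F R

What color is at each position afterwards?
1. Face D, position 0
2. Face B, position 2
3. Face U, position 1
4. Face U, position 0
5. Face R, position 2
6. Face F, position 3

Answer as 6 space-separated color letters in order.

After move 1 (U'): U=WWWW F=OOGG R=GGRR B=RRBB L=BBOO
After move 2 (F): F=GOGO U=WWOB R=WGWR D=RGYY L=BYOY
After move 3 (R): R=WWRG U=WOOO F=GGGY D=RBYR B=BRWB
Query 1: D[0] = R
Query 2: B[2] = W
Query 3: U[1] = O
Query 4: U[0] = W
Query 5: R[2] = R
Query 6: F[3] = Y

Answer: R W O W R Y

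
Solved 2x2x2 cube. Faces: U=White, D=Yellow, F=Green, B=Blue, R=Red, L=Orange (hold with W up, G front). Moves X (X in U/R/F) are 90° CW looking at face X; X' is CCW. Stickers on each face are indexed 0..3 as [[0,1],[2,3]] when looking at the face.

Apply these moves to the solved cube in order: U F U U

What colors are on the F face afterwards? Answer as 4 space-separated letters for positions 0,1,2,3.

After move 1 (U): U=WWWW F=RRGG R=BBRR B=OOBB L=GGOO
After move 2 (F): F=GRGR U=WWOG R=WBWR D=RBYY L=GYOY
After move 3 (U): U=OWGW F=WBGR R=OOWR B=GYBB L=GROY
After move 4 (U): U=GOWW F=OOGR R=GYWR B=GRBB L=WBOY
Query: F face = OOGR

Answer: O O G R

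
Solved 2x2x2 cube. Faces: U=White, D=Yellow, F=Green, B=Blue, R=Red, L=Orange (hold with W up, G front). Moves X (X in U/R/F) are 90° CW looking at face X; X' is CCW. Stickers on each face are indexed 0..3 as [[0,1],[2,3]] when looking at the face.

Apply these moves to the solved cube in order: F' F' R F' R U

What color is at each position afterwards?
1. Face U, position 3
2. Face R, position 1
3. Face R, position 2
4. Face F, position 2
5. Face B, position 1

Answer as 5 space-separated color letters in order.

After move 1 (F'): F=GGGG U=WWRR R=YRYR D=OOYY L=OWOW
After move 2 (F'): F=GGGG U=WWYY R=OROR D=WWYY L=OROR
After move 3 (R): R=OORR U=WGYG F=GWGY D=WBYB B=YBWB
After move 4 (F'): F=WYGG U=WGOR R=BOWR D=RRYB L=OGOY
After move 5 (R): R=WBRO U=WYOG F=WRGB D=RWYY B=RBGB
After move 6 (U): U=OWGY F=WBGB R=RBRO B=OGGB L=WROY
Query 1: U[3] = Y
Query 2: R[1] = B
Query 3: R[2] = R
Query 4: F[2] = G
Query 5: B[1] = G

Answer: Y B R G G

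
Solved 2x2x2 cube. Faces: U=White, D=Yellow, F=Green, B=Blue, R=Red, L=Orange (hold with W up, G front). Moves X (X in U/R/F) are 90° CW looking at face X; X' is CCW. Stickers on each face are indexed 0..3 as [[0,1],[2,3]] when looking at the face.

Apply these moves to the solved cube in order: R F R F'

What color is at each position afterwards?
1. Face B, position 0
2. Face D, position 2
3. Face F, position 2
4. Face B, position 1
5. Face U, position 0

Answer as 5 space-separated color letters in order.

Answer: O Y G B W

Derivation:
After move 1 (R): R=RRRR U=WGWG F=GYGY D=YBYB B=WBWB
After move 2 (F): F=GGYY U=WGOO R=WRGR D=RRYB L=OYOB
After move 3 (R): R=GWRR U=WGOY F=GRYB D=RWYW B=OBGB
After move 4 (F'): F=RBGY U=WGGR R=WWRR D=YBYW L=OYOO
Query 1: B[0] = O
Query 2: D[2] = Y
Query 3: F[2] = G
Query 4: B[1] = B
Query 5: U[0] = W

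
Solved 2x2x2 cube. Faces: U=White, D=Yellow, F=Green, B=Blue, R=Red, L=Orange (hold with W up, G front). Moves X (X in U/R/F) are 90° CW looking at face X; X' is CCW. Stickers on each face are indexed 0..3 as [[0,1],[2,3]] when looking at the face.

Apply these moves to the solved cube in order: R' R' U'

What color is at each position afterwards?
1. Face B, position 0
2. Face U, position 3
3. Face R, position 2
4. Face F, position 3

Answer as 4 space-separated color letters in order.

After move 1 (R'): R=RRRR U=WBWB F=GWGW D=YGYG B=YBYB
After move 2 (R'): R=RRRR U=WYWY F=GBGB D=YWYW B=GBGB
After move 3 (U'): U=YYWW F=OOGB R=GBRR B=RRGB L=GBOO
Query 1: B[0] = R
Query 2: U[3] = W
Query 3: R[2] = R
Query 4: F[3] = B

Answer: R W R B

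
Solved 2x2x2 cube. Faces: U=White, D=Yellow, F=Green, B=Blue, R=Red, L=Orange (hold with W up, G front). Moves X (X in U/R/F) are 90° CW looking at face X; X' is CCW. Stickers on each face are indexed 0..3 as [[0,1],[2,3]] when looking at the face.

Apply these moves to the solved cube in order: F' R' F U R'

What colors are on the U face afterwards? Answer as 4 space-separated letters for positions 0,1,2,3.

After move 1 (F'): F=GGGG U=WWRR R=YRYR D=OOYY L=OWOW
After move 2 (R'): R=RRYY U=WBRB F=GWGR D=OGYG B=YBOB
After move 3 (F): F=GGRW U=WBWW R=RRBY D=YRYG L=OOOG
After move 4 (U): U=WWWB F=RRRW R=YBBY B=OOOB L=GGOG
After move 5 (R'): R=BYYB U=WOWO F=RWRB D=YRYW B=GORB
Query: U face = WOWO

Answer: W O W O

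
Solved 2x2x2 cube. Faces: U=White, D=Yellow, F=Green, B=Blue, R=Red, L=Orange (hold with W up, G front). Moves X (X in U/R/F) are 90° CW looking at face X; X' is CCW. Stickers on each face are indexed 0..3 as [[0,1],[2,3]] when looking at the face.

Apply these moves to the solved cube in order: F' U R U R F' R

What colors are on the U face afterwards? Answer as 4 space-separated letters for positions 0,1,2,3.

After move 1 (F'): F=GGGG U=WWRR R=YRYR D=OOYY L=OWOW
After move 2 (U): U=RWRW F=YRGG R=BBYR B=OWBB L=GGOW
After move 3 (R): R=YBRB U=RRRG F=YOGY D=OBYO B=WWWB
After move 4 (U): U=RRGR F=YBGY R=WWRB B=GGWB L=YOOW
After move 5 (R): R=RWBW U=RBGY F=YBGO D=OWYG B=RGRB
After move 6 (F'): F=BOYG U=RBRB R=WWOW D=OWYG L=YYOG
After move 7 (R): R=OWWW U=RORG F=BWYG D=ORYR B=BGBB
Query: U face = RORG

Answer: R O R G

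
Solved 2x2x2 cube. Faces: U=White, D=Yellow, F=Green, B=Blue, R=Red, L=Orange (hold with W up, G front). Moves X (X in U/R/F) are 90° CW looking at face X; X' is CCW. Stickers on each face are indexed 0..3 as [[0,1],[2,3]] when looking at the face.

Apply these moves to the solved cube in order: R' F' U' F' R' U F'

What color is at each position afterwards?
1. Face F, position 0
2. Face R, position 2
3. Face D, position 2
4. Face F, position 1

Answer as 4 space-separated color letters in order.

After move 1 (R'): R=RRRR U=WBWB F=GWGW D=YGYG B=YBYB
After move 2 (F'): F=WWGG U=WBRR R=GRYR D=OOYG L=OBOW
After move 3 (U'): U=BRWR F=OBGG R=WWYR B=GRYB L=YBOW
After move 4 (F'): F=BGOG U=BRWY R=OWOR D=BWYG L=YROW
After move 5 (R'): R=WROO U=BYWG F=BROY D=BGYG B=GRWB
After move 6 (U): U=WBGY F=WROY R=GROO B=YRWB L=BROW
After move 7 (F'): F=RYWO U=WBGO R=GRBO D=RWYG L=BYOG
Query 1: F[0] = R
Query 2: R[2] = B
Query 3: D[2] = Y
Query 4: F[1] = Y

Answer: R B Y Y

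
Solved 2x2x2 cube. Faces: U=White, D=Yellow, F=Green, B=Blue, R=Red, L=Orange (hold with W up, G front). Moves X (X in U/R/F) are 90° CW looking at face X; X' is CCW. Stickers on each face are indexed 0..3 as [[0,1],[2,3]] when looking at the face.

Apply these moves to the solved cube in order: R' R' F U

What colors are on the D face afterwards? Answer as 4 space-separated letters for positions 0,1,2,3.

Answer: R R Y W

Derivation:
After move 1 (R'): R=RRRR U=WBWB F=GWGW D=YGYG B=YBYB
After move 2 (R'): R=RRRR U=WYWY F=GBGB D=YWYW B=GBGB
After move 3 (F): F=GGBB U=WYOO R=WRYR D=RRYW L=OYOW
After move 4 (U): U=OWOY F=WRBB R=GBYR B=OYGB L=GGOW
Query: D face = RRYW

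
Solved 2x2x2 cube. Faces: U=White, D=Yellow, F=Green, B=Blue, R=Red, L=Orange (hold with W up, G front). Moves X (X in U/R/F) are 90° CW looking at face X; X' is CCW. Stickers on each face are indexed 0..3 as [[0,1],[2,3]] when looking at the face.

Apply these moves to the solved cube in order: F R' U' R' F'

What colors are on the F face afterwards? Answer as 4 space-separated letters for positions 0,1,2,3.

Answer: B O O G

Derivation:
After move 1 (F): F=GGGG U=WWOO R=WRWR D=RRYY L=OYOY
After move 2 (R'): R=RRWW U=WBOB F=GWGO D=RGYG B=YBRB
After move 3 (U'): U=BBWO F=OYGO R=GWWW B=RRRB L=YBOY
After move 4 (R'): R=WWGW U=BRWR F=OBGO D=RYYO B=GRGB
After move 5 (F'): F=BOOG U=BRWG R=YWRW D=BYYO L=YROW
Query: F face = BOOG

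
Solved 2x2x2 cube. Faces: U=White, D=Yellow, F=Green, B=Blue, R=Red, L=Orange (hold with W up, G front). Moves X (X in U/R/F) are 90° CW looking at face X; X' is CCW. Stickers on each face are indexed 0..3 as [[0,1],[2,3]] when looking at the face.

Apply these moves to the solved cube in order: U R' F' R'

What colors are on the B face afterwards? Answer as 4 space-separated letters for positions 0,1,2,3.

After move 1 (U): U=WWWW F=RRGG R=BBRR B=OOBB L=GGOO
After move 2 (R'): R=BRBR U=WBWO F=RWGW D=YRYG B=YOYB
After move 3 (F'): F=WWRG U=WBBB R=RRYR D=GOYG L=GOOW
After move 4 (R'): R=RRRY U=WYBY F=WBRB D=GWYG B=GOOB
Query: B face = GOOB

Answer: G O O B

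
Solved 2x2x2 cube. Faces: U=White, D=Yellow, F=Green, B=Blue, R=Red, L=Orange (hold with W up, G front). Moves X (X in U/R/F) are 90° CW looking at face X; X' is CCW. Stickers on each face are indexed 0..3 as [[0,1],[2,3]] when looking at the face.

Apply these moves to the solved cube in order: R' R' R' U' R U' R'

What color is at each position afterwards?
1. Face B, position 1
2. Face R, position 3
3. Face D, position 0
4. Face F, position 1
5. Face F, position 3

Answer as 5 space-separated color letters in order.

Answer: G R Y Y W

Derivation:
After move 1 (R'): R=RRRR U=WBWB F=GWGW D=YGYG B=YBYB
After move 2 (R'): R=RRRR U=WYWY F=GBGB D=YWYW B=GBGB
After move 3 (R'): R=RRRR U=WGWG F=GYGY D=YBYB B=WBWB
After move 4 (U'): U=GGWW F=OOGY R=GYRR B=RRWB L=WBOO
After move 5 (R): R=RGRY U=GOWY F=OBGB D=YWYR B=WRGB
After move 6 (U'): U=OYGW F=WBGB R=OBRY B=RGGB L=WROO
After move 7 (R'): R=BYOR U=OGGR F=WYGW D=YBYB B=RGWB
Query 1: B[1] = G
Query 2: R[3] = R
Query 3: D[0] = Y
Query 4: F[1] = Y
Query 5: F[3] = W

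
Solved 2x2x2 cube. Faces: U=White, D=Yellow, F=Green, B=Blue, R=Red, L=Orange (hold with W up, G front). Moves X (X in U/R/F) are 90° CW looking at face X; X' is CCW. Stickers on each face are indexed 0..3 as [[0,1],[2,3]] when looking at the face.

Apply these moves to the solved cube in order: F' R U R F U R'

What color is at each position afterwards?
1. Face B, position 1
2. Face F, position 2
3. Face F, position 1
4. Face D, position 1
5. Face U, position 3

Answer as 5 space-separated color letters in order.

Answer: O B R R G

Derivation:
After move 1 (F'): F=GGGG U=WWRR R=YRYR D=OOYY L=OWOW
After move 2 (R): R=YYRR U=WGRG F=GOGY D=OBYB B=RBWB
After move 3 (U): U=RWGG F=YYGY R=RBRR B=OWWB L=GOOW
After move 4 (R): R=RRRB U=RYGY F=YBGB D=OWYO B=GWWB
After move 5 (F): F=GYBB U=RYWO R=GRYB D=RRYO L=GOOW
After move 6 (U): U=WROY F=GRBB R=GWYB B=GOWB L=GYOW
After move 7 (R'): R=WBGY U=WWOG F=GRBY D=RRYB B=OORB
Query 1: B[1] = O
Query 2: F[2] = B
Query 3: F[1] = R
Query 4: D[1] = R
Query 5: U[3] = G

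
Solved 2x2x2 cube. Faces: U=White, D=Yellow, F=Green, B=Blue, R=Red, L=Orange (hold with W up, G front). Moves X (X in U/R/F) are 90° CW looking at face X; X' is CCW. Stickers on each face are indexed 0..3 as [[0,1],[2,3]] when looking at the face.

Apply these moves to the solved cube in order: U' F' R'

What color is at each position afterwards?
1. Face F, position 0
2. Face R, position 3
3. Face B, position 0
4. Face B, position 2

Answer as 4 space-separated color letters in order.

After move 1 (U'): U=WWWW F=OOGG R=GGRR B=RRBB L=BBOO
After move 2 (F'): F=OGOG U=WWGR R=YGYR D=BOYY L=BWOW
After move 3 (R'): R=GRYY U=WBGR F=OWOR D=BGYG B=YROB
Query 1: F[0] = O
Query 2: R[3] = Y
Query 3: B[0] = Y
Query 4: B[2] = O

Answer: O Y Y O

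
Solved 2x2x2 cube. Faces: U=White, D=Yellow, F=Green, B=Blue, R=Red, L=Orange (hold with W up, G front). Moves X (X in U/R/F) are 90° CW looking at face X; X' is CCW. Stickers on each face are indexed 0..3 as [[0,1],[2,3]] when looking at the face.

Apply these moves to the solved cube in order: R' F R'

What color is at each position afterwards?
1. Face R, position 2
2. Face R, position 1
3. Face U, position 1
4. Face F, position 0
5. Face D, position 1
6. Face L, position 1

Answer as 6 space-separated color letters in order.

After move 1 (R'): R=RRRR U=WBWB F=GWGW D=YGYG B=YBYB
After move 2 (F): F=GGWW U=WBOO R=WRBR D=RRYG L=OYOG
After move 3 (R'): R=RRWB U=WYOY F=GBWO D=RGYW B=GBRB
Query 1: R[2] = W
Query 2: R[1] = R
Query 3: U[1] = Y
Query 4: F[0] = G
Query 5: D[1] = G
Query 6: L[1] = Y

Answer: W R Y G G Y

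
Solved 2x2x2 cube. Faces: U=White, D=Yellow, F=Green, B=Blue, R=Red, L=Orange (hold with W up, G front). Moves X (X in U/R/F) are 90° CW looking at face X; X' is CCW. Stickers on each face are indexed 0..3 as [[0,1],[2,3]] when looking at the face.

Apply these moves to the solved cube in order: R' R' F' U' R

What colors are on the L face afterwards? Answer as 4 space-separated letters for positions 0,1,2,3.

After move 1 (R'): R=RRRR U=WBWB F=GWGW D=YGYG B=YBYB
After move 2 (R'): R=RRRR U=WYWY F=GBGB D=YWYW B=GBGB
After move 3 (F'): F=BBGG U=WYRR R=WRYR D=OOYW L=OYOW
After move 4 (U'): U=YRWR F=OYGG R=BBYR B=WRGB L=GBOW
After move 5 (R): R=YBRB U=YYWG F=OOGW D=OGYW B=RRRB
Query: L face = GBOW

Answer: G B O W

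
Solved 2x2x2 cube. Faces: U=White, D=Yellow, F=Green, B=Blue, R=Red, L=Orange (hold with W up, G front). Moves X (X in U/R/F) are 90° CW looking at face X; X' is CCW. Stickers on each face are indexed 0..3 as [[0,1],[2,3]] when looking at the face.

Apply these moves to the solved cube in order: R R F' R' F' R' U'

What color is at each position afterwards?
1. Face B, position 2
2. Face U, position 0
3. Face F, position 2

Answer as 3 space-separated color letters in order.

Answer: W O B

Derivation:
After move 1 (R): R=RRRR U=WGWG F=GYGY D=YBYB B=WBWB
After move 2 (R): R=RRRR U=WYWY F=GBGB D=YWYW B=GBGB
After move 3 (F'): F=BBGG U=WYRR R=WRYR D=OOYW L=OYOW
After move 4 (R'): R=RRWY U=WGRG F=BYGR D=OBYG B=WBOB
After move 5 (F'): F=YRBG U=WGRW R=BROY D=YWYG L=OGOR
After move 6 (R'): R=RYBO U=WORW F=YGBW D=YRYG B=GBWB
After move 7 (U'): U=OWWR F=OGBW R=YGBO B=RYWB L=GBOR
Query 1: B[2] = W
Query 2: U[0] = O
Query 3: F[2] = B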